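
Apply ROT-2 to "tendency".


Word: "tendency"
Shift: 2
Each letter → (letter + shift) mod 26:
  't' (19) + 2 = 21 → 'v'
  'e' (4) + 2 = 6 → 'g'
  'n' (13) + 2 = 15 → 'p'
  'd' (3) + 2 = 5 → 'f'
  'e' (4) + 2 = 6 → 'g'
  'n' (13) + 2 = 15 → 'p'
  'c' (2) + 2 = 4 → 'e'
  'y' (24) + 2 = 0 → 'a'
Result = "vgpfgpea"


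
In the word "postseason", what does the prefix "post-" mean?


Prefix: post-
Example: postseason (post- + season)
Meaning = after


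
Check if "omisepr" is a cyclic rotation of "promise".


Word: "promise", Candidate: "omisepr"
Method: check if candidate is substring of word+word
"promisepromise" contains "omisepr"? Yes
Is rotation = Yes


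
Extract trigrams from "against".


Word: "against" (length 7)
Number of trigrams = 7 - 3 + 1 = 5
  Position 0: "aga"
  Position 1: "gai"
  Position 2: "ain"
  Position 3: "ins"
  Position 4: "nst"
Trigrams = "aga", "gai", "ain", "ins", "nst"


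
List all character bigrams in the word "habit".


Word: "habit" (length 5)
Number of bigrams = 5 - 2 + 1 = 4
  Position 0: "ha"
  Position 1: "ab"
  Position 2: "bi"
  Position 3: "it"
Bigrams = "ha", "ab", "bi", "it"


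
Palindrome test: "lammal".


Word: "lammal"
Reversed: "lammal"
Forward == Backward? lammal == lammal
Palindrome = Yes


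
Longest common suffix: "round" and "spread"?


Word 1: "round"
Word 2: "spread"
Comparing from end:
  Pos -1: 'd' == 'd'
  Pos -2: 'n' != 'a' (stop)
LCS = "d" (length 1)


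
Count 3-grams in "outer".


Word: "outer" (length 5)
Number of 3-grams = length - 3 + 1 = 5 - 3 + 1
= 3


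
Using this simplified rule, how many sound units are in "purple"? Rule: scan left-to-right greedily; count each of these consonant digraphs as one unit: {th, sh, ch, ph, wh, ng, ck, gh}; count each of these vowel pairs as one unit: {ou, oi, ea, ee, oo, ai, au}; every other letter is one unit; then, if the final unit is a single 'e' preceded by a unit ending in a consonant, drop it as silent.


Word: "purple" (6 letters)
Left-to-right scan:
  [1] 'p' (letter)
  [2] 'u' (letter)
  [3] 'r' (letter)
  [4] 'p' (letter)
  [5] 'l' (letter)
  [6] 'e' (letter)
Units from scan: 6
Final unit is 'e' after a consonant -> drop as silent (-1)
Sound units = 5 units


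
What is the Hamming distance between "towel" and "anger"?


Comparing character by character (same length = 5):
  Pos 0: 't' vs 'a' !=
  Pos 1: 'o' vs 'n' !=
  Pos 2: 'w' vs 'g' !=
  Pos 3: 'e' vs 'e' =
  Pos 4: 'l' vs 'r' !=
Hamming distance = 4


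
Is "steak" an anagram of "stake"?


Word 1: "stake" → sorted: aekst
Word 2: "steak" → sorted: aekst
Same letters? aekst == aekst
Anagram = Yes


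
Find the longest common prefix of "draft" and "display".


Word 1: "draft"
Word 2: "display"
Comparing from start:
  Pos 0: 'd' == 'd'
  Pos 1: 'r' != 'i' (stop)
LCP = "d" (length 1)


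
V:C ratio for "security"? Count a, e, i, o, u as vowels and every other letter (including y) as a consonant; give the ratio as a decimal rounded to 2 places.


Word: "security"
Vowels (a,e,i,o,u): 3
Consonants: 5
Ratio = 3/5
= 0.60


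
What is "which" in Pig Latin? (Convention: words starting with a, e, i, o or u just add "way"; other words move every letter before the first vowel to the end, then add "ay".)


Word: "which"
Starts with consonant(s) → move to end, add 'ay'
Consonant cluster: "wh"
Pig Latin = "ichwhay"


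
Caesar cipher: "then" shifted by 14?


Word: "then"
Shift: 14
Each letter → (letter + shift) mod 26:
  't' (19) + 14 = 7 → 'h'
  'h' (7) + 14 = 21 → 'v'
  'e' (4) + 14 = 18 → 's'
  'n' (13) + 14 = 1 → 'b'
Result = "hvsb"


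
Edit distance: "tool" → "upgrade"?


Word 1: "tool" (length 4)
Word 2: "upgrade" (length 7)
One optimal edit sequence (insert/delete/substitute each cost 1):
  1. insert 'u'  (+1)
  2. insert 'p'  (+1)
  3. insert 'g'  (+1)
  4. substitute 't' -> 'r'  (+1)
  5. substitute 'o' -> 'a'  (+1)
  6. substitute 'o' -> 'd'  (+1)
  7. substitute 'l' -> 'e'  (+1)
Total edit operations: 7
Edit distance = 7


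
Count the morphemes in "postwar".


Word: "postwar"
Morphemes: post- / war
Each morpheme carries meaning
= 2 morphemes


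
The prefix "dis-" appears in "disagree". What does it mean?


Prefix: dis-
Example: disagree = dis- + agree
Meaning = not / opposite


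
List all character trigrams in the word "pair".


Word: "pair" (length 4)
Number of trigrams = 4 - 3 + 1 = 2
  Position 0: "pai"
  Position 1: "air"
Trigrams = "pai", "air"


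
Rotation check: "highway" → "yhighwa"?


Word: "highway", Candidate: "yhighwa"
Method: check if candidate is substring of word+word
"highwayhighway" contains "yhighwa"? Yes
Is rotation = Yes


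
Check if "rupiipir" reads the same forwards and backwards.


Word: "rupiipir"
Reversed: "ripiipur"
Forward == Backward? rupiipir != ripiipur
Palindrome = No


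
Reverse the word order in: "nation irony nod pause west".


Original: "nation irony nod pause west"
Words (1..n): nation | irony | nod | pause | west
Reversed (n..1): west | pause | nod | irony | nation
Result = "west pause nod irony nation"


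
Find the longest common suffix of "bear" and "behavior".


Word 1: "bear"
Word 2: "behavior"
Comparing from end:
  Pos -1: 'r' == 'r'
  Pos -2: 'a' != 'o' (stop)
LCS = "r" (length 1)


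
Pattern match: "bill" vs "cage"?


Pattern of "bill": [0, 1, 2, 2]
Pattern of "cage": [0, 1, 2, 3]
Patterns do not match
Same pattern = No


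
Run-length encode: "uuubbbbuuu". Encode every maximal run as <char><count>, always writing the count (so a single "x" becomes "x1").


String: "uuubbbbuuu"
Scanning for consecutive runs:
  'u' x 3
  'b' x 4
  'u' x 3
RLE = "u3b4u3"


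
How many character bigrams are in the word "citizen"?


Word: "citizen" (length 7)
Number of 2-grams = length - 2 + 1 = 7 - 2 + 1
= 6


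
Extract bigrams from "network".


Word: "network" (length 7)
Number of bigrams = 7 - 2 + 1 = 6
  Position 0: "ne"
  Position 1: "et"
  Position 2: "tw"
  Position 3: "wo"
  Position 4: "or"
  Position 5: "rk"
Bigrams = "ne", "et", "tw", "wo", "or", "rk"


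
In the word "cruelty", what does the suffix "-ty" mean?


Suffix: -ty
Example: cruelty = cruel + -ty
Meaning = quality of


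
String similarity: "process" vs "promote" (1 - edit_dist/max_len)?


Word 1: "process" (length 7)
Word 2: "promote" (length 7)
One optimal edit sequence:
  1. keep 'p'
  2. keep 'r'
  3. keep 'o'
  4. substitute 'c' -> 'm'  (+1)
  5. substitute 'e' -> 'o'  (+1)
  6. substitute 's' -> 't'  (+1)
  7. substitute 's' -> 'e'  (+1)
Edit distance = 4
Max length = max(7, 7) = 7
Similarity = 1 - 4/7
= 0.4286


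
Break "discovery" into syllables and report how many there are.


Word: "discovery"
Syllable breakdown: dis | cov | er | y
Counting: 4 parts
= 4 syllables


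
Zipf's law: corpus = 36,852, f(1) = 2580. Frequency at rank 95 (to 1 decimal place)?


Zipf's law: f(r) = f(1) / r
f(1) = 2580
f(95) = 2580 / 95
= 27.2 occurrences


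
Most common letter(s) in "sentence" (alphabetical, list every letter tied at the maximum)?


Word: "sentence"
Letter counts:
  'c': 1
  'e': 3
  'n': 2
  's': 1
  't': 1
Maximum count = 3
Most frequent = 'e' (3 times each)


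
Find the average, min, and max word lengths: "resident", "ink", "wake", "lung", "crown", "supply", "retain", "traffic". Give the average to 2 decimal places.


Lengths: "resident"=8, "ink"=3, "wake"=4, "lung"=4, "crown"=5, "supply"=6, "retain"=6, "traffic"=7
Sum = 43, Count = 8
Average = 43/8 = 5.38
= avg=5.38, min=3, max=8


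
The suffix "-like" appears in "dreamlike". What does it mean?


Suffix: -like
As in: dreamlike -> dream + -like
Meaning = resembling


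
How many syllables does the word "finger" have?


Word: "finger"
Syllable breakdown: fin · ger
Counting: 2 parts
= 2 syllables


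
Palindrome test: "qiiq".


Word: "qiiq"
Reversed: "qiiq"
Forward == Backward? qiiq == qiiq
Palindrome = Yes


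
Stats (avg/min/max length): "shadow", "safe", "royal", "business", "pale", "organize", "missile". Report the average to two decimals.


Lengths: "shadow"=6, "safe"=4, "royal"=5, "business"=8, "pale"=4, "organize"=8, "missile"=7
Sum = 42, Count = 7
Average = 42/7 = 6.00
= avg=6.00, min=4, max=8


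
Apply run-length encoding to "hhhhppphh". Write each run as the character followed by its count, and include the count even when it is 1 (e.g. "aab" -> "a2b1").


String: "hhhhppphh"
Scanning for consecutive runs:
  'h' x 4
  'p' x 3
  'h' x 2
RLE = "h4p3h2"


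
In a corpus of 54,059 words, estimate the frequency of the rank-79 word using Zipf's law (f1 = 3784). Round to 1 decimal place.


Zipf's law: f(r) = f(1) / r
f(1) = 3784
f(79) = 3784 / 79
= 47.9 occurrences


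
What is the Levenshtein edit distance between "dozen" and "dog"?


Word 1: "dozen" (length 5)
Word 2: "dog" (length 3)
One optimal edit sequence (insert/delete/substitute each cost 1):
  1. keep 'd'
  2. keep 'o'
  3. delete 'z'  (+1)
  4. delete 'e'  (+1)
  5. substitute 'n' -> 'g'  (+1)
Total edit operations: 3
Edit distance = 3


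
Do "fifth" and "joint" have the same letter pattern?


Pattern of "fifth": [0, 1, 0, 2, 3]
Pattern of "joint": [0, 1, 2, 3, 4]
Patterns do not match
Same pattern = No


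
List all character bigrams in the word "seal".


Word: "seal" (length 4)
Number of bigrams = 4 - 2 + 1 = 3
  Position 0: "se"
  Position 1: "ea"
  Position 2: "al"
Bigrams = "se", "ea", "al"


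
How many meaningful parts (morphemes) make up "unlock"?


Word: "unlock"
Morphemes: un- / lock
Each morpheme carries meaning
= 2 morphemes


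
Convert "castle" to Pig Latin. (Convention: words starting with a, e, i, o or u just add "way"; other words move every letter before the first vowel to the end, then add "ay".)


Word: "castle"
Starts with consonant(s) → move to end, add 'ay'
Consonant cluster: "c"
Pig Latin = "astlecay"


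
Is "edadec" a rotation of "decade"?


Word: "decade", Candidate: "edadec"
Method: check if candidate is substring of word+word
"decadedecade" contains "edadec"? No
Is rotation = No


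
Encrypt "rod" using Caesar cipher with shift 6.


Word: "rod"
Shift: 6
Each letter → (letter + shift) mod 26:
  'r' (17) + 6 = 23 → 'x'
  'o' (14) + 6 = 20 → 'u'
  'd' (3) + 6 = 9 → 'j'
Result = "xuj"


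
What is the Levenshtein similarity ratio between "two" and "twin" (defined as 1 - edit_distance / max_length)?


Word 1: "two" (length 3)
Word 2: "twin" (length 4)
One optimal edit sequence:
  1. keep 't'
  2. keep 'w'
  3. insert 'i'  (+1)
  4. substitute 'o' -> 'n'  (+1)
Edit distance = 2
Max length = max(3, 4) = 4
Similarity = 1 - 2/4
= 0.5000


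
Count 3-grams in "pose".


Word: "pose" (length 4)
Number of 3-grams = length - 3 + 1 = 4 - 3 + 1
= 2


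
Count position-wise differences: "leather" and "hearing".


Comparing character by character (same length = 7):
  Pos 0: 'l' vs 'h' !=
  Pos 1: 'e' vs 'e' =
  Pos 2: 'a' vs 'a' =
  Pos 3: 't' vs 'r' !=
  Pos 4: 'h' vs 'i' !=
  Pos 5: 'e' vs 'n' !=
  Pos 6: 'r' vs 'g' !=
Hamming distance = 5


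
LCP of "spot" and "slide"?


Word 1: "spot"
Word 2: "slide"
Comparing from start:
  Pos 0: 's' == 's'
  Pos 1: 'p' != 'l' (stop)
LCP = "s" (length 1)


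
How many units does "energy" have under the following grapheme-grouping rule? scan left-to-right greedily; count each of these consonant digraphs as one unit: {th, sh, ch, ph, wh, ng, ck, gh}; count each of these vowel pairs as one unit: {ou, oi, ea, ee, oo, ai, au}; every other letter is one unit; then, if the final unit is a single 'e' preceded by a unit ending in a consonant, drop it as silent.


Word: "energy" (6 letters)
Left-to-right scan:
  1. 'e' (letter)
  2. 'n' (letter)
  3. 'e' (letter)
  4. 'r' (letter)
  5. 'g' (letter)
  6. 'y' (letter)
Units from scan: 6
Sound units = 6 units


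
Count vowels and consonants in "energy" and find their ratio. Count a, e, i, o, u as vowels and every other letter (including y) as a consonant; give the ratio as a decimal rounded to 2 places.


Word: "energy"
Vowels (a,e,i,o,u): 2
Consonants: 4
Ratio = 2/4
= 0.50


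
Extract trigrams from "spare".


Word: "spare" (length 5)
Number of trigrams = 5 - 3 + 1 = 3
  Position 0: "spa"
  Position 1: "par"
  Position 2: "are"
Trigrams = "spa", "par", "are"


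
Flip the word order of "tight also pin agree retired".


Original: "tight also pin agree retired"
Words (1..n): tight | also | pin | agree | retired
Reversed (n..1): retired | agree | pin | also | tight
Result = "retired agree pin also tight"


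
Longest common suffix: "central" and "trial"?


Word 1: "central"
Word 2: "trial"
Comparing from end:
  Pos -1: 'l' == 'l'
  Pos -2: 'a' == 'a'
  Pos -3: 'r' != 'i' (stop)
LCS = "al" (length 2)


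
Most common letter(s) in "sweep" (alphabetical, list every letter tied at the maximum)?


Word: "sweep"
Letter counts:
  'e': 2
  'p': 1
  's': 1
  'w': 1
Maximum count = 2
Most frequent = 'e' (2 times each)


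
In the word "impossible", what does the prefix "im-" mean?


Prefix: im-
As in: impossible -> im- + possible
Meaning = not / into


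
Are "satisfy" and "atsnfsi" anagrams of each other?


Word 1: "satisfy" → sorted: afissty
Word 2: "atsnfsi" → sorted: afinsst
Same letters? afissty != afinsst
Anagram = No


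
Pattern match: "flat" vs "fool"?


Pattern of "flat": [0, 1, 2, 3]
Pattern of "fool": [0, 1, 1, 2]
Patterns do not match
Same pattern = No


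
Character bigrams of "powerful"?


Word: "powerful" (length 8)
Number of bigrams = 8 - 2 + 1 = 7
  Position 0: "po"
  Position 1: "ow"
  Position 2: "we"
  Position 3: "er"
  Position 4: "rf"
  Position 5: "fu"
  Position 6: "ul"
Bigrams = "po", "ow", "we", "er", "rf", "fu", "ul"


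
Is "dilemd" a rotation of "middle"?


Word: "middle", Candidate: "dilemd"
Method: check if candidate is substring of word+word
"middlemiddle" contains "dilemd"? No
Is rotation = No


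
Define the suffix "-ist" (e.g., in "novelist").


Suffix: -ist
Example: novelist = novel + -ist
Meaning = one who practices


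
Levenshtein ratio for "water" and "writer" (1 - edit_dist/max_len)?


Word 1: "water" (length 5)
Word 2: "writer" (length 6)
One optimal edit sequence:
  1. keep 'w'
  2. insert 'r'  (+1)
  3. substitute 'a' -> 'i'  (+1)
  4. keep 't'
  5. keep 'e'
  6. keep 'r'
Edit distance = 2
Max length = max(5, 6) = 6
Similarity = 1 - 2/6
= 0.6667


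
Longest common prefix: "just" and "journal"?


Word 1: "just"
Word 2: "journal"
Comparing from start:
  Pos 0: 'j' == 'j'
  Pos 1: 'u' != 'o' (stop)
LCP = "j" (length 1)


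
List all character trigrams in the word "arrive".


Word: "arrive" (length 6)
Number of trigrams = 6 - 3 + 1 = 4
  Position 0: "arr"
  Position 1: "rri"
  Position 2: "riv"
  Position 3: "ive"
Trigrams = "arr", "rri", "riv", "ive"


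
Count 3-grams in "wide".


Word: "wide" (length 4)
Number of 3-grams = length - 3 + 1 = 4 - 3 + 1
= 2


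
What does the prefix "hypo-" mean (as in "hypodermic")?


Prefix: hypo-
As in: hypodermic -> hypo- + dermic
Meaning = under / below normal


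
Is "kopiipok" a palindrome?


Word: "kopiipok"
Reversed: "kopiipok"
Forward == Backward? kopiipok == kopiipok
Palindrome = Yes


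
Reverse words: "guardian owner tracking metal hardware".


Original: "guardian owner tracking metal hardware"
Words (1..n): guardian | owner | tracking | metal | hardware
Reversed (n..1): hardware | metal | tracking | owner | guardian
Result = "hardware metal tracking owner guardian"


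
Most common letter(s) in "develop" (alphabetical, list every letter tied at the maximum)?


Word: "develop"
Letter counts:
  'd': 1
  'e': 2
  'l': 1
  'o': 1
  'p': 1
  'v': 1
Maximum count = 2
Most frequent = 'e' (2 times each)


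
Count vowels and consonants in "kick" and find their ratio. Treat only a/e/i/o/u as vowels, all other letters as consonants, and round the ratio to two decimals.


Word: "kick"
Vowels (a,e,i,o,u): 1
Consonants: 3
Ratio = 1/3
= 0.33


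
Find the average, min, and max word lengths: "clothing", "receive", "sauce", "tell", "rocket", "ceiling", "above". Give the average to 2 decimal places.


Lengths: "clothing"=8, "receive"=7, "sauce"=5, "tell"=4, "rocket"=6, "ceiling"=7, "above"=5
Sum = 42, Count = 7
Average = 42/7 = 6.00
= avg=6.00, min=4, max=8


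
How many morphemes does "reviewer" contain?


Word: "reviewer"
Morphemes: re- | view | -er
Each morpheme carries meaning
= 3 morphemes


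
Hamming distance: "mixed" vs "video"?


Comparing character by character (same length = 5):
  Pos 0: 'm' vs 'v' !=
  Pos 1: 'i' vs 'i' =
  Pos 2: 'x' vs 'd' !=
  Pos 3: 'e' vs 'e' =
  Pos 4: 'd' vs 'o' !=
Hamming distance = 3


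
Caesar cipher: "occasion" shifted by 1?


Word: "occasion"
Shift: 1
Each letter → (letter + shift) mod 26:
  'o' (14) + 1 = 15 → 'p'
  'c' (2) + 1 = 3 → 'd'
  'c' (2) + 1 = 3 → 'd'
  'a' (0) + 1 = 1 → 'b'
  's' (18) + 1 = 19 → 't'
  'i' (8) + 1 = 9 → 'j'
  'o' (14) + 1 = 15 → 'p'
  'n' (13) + 1 = 14 → 'o'
Result = "pddbtjpo"


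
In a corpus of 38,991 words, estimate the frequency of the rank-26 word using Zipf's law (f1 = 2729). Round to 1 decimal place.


Zipf's law: f(r) = f(1) / r
f(1) = 2729
f(26) = 2729 / 26
= 105.0 occurrences


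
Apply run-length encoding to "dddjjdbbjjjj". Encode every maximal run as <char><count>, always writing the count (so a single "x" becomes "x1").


String: "dddjjdbbjjjj"
Scanning for consecutive runs:
  'd' x 3
  'j' x 2
  'd' x 1
  'b' x 2
  'j' x 4
RLE = "d3j2d1b2j4"


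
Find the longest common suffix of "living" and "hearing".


Word 1: "living"
Word 2: "hearing"
Comparing from end:
  Pos -1: 'g' == 'g'
  Pos -2: 'n' == 'n'
  Pos -3: 'i' == 'i'
  Pos -4: 'v' != 'r' (stop)
LCS = "ing" (length 3)


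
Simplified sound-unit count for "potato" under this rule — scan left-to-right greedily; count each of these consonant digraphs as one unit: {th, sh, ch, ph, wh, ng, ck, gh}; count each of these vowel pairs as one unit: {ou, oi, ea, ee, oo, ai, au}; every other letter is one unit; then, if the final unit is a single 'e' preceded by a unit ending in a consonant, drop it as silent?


Word: "potato" (6 letters)
Left-to-right scan:
  (1) 'p' (letter)
  (2) 'o' (letter)
  (3) 't' (letter)
  (4) 'a' (letter)
  (5) 't' (letter)
  (6) 'o' (letter)
Units from scan: 6
Sound units = 6 units


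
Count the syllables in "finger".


Word: "finger"
Syllable breakdown: fin | ger
Counting: 2 parts
= 2 syllables


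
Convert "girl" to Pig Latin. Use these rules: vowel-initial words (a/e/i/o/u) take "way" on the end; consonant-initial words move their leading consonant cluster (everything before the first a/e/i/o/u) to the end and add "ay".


Word: "girl"
Starts with consonant(s) → move to end, add 'ay'
Consonant cluster: "g"
Pig Latin = "irlgay"


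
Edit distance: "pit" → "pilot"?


Word 1: "pit" (length 3)
Word 2: "pilot" (length 5)
One optimal edit sequence (insert/delete/substitute each cost 1):
  1. keep 'p'
  2. keep 'i'
  3. insert 'l'  (+1)
  4. insert 'o'  (+1)
  5. keep 't'
Total edit operations: 2
Edit distance = 2


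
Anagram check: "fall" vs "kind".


Word 1: "fall" → sorted: afll
Word 2: "kind" → sorted: dikn
Same letters? afll != dikn
Anagram = No


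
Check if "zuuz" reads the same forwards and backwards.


Word: "zuuz"
Reversed: "zuuz"
Forward == Backward? zuuz == zuuz
Palindrome = Yes


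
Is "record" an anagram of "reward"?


Word 1: "reward" → sorted: aderrw
Word 2: "record" → sorted: cdeorr
Same letters? aderrw != cdeorr
Anagram = No


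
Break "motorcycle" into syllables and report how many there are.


Word: "motorcycle"
Syllable breakdown: mo / tor / cy / cle
Counting: 4 parts
= 4 syllables


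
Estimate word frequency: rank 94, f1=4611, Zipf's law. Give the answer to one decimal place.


Zipf's law: f(r) = f(1) / r
f(1) = 4611
f(94) = 4611 / 94
= 49.1 occurrences


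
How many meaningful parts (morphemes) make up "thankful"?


Word: "thankful"
Morphemes: thank | -ful
Each morpheme carries meaning
= 2 morphemes


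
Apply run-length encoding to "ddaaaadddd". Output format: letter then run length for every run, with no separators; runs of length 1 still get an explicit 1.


String: "ddaaaadddd"
Scanning for consecutive runs:
  'd' x 2
  'a' x 4
  'd' x 4
RLE = "d2a4d4"


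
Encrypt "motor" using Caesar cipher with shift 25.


Word: "motor"
Shift: 25
Each letter → (letter + shift) mod 26:
  'm' (12) + 25 = 11 → 'l'
  'o' (14) + 25 = 13 → 'n'
  't' (19) + 25 = 18 → 's'
  'o' (14) + 25 = 13 → 'n'
  'r' (17) + 25 = 16 → 'q'
Result = "lnsnq"


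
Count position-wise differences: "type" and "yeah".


Comparing character by character (same length = 4):
  Pos 0: 't' vs 'y' !=
  Pos 1: 'y' vs 'e' !=
  Pos 2: 'p' vs 'a' !=
  Pos 3: 'e' vs 'h' !=
Hamming distance = 4


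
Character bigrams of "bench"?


Word: "bench" (length 5)
Number of bigrams = 5 - 2 + 1 = 4
  Position 0: "be"
  Position 1: "en"
  Position 2: "nc"
  Position 3: "ch"
Bigrams = "be", "en", "nc", "ch"


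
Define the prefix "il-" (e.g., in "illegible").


Prefix: il-
Example: illegible = il- + legible
Meaning = not


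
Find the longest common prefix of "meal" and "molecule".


Word 1: "meal"
Word 2: "molecule"
Comparing from start:
  Pos 0: 'm' == 'm'
  Pos 1: 'e' != 'o' (stop)
LCP = "m" (length 1)


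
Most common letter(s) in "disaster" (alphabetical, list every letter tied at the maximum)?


Word: "disaster"
Letter counts:
  'a': 1
  'd': 1
  'e': 1
  'i': 1
  'r': 1
  's': 2
  't': 1
Maximum count = 2
Most frequent = 's' (2 times each)


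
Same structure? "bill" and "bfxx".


Pattern of "bill": [0, 1, 2, 2]
Pattern of "bfxx": [0, 1, 2, 2]
Patterns match
Same pattern = Yes


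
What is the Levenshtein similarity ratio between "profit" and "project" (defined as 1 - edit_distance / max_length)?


Word 1: "profit" (length 6)
Word 2: "project" (length 7)
One optimal edit sequence:
  1. keep 'p'
  2. keep 'r'
  3. keep 'o'
  4. insert 'j'  (+1)
  5. substitute 'f' -> 'e'  (+1)
  6. substitute 'i' -> 'c'  (+1)
  7. keep 't'
Edit distance = 3
Max length = max(6, 7) = 7
Similarity = 1 - 3/7
= 0.5714


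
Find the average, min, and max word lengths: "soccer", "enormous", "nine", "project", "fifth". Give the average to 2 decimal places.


Lengths: "soccer"=6, "enormous"=8, "nine"=4, "project"=7, "fifth"=5
Sum = 30, Count = 5
Average = 30/5 = 6.00
= avg=6.00, min=4, max=8


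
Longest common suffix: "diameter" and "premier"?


Word 1: "diameter"
Word 2: "premier"
Comparing from end:
  Pos -1: 'r' == 'r'
  Pos -2: 'e' == 'e'
  Pos -3: 't' != 'i' (stop)
LCS = "er" (length 2)


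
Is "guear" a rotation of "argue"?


Word: "argue", Candidate: "guear"
Method: check if candidate is substring of word+word
"argueargue" contains "guear"? Yes
Is rotation = Yes


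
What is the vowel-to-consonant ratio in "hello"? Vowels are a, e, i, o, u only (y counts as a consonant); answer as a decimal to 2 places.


Word: "hello"
Vowels (a,e,i,o,u): 2
Consonants: 3
Ratio = 2/3
= 0.67


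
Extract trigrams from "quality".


Word: "quality" (length 7)
Number of trigrams = 7 - 3 + 1 = 5
  Position 0: "qua"
  Position 1: "ual"
  Position 2: "ali"
  Position 3: "lit"
  Position 4: "ity"
Trigrams = "qua", "ual", "ali", "lit", "ity"


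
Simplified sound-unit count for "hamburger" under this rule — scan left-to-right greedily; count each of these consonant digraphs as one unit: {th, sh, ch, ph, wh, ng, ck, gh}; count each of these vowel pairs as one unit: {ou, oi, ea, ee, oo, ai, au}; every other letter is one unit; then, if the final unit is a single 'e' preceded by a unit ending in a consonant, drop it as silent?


Word: "hamburger" (9 letters)
Left-to-right scan:
  [1] 'h' (letter)
  [2] 'a' (letter)
  [3] 'm' (letter)
  [4] 'b' (letter)
  [5] 'u' (letter)
  [6] 'r' (letter)
  [7] 'g' (letter)
  [8] 'e' (letter)
  [9] 'r' (letter)
Units from scan: 9
Sound units = 9 units


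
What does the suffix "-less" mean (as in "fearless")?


Suffix: -less
Example: fearless (fear + -less)
Meaning = without


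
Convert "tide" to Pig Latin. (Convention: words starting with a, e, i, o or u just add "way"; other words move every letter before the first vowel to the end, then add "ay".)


Word: "tide"
Starts with consonant(s) → move to end, add 'ay'
Consonant cluster: "t"
Pig Latin = "idetay"


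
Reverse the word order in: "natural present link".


Original: "natural present link"
Words (1..n): natural | present | link
Reversed (n..1): link | present | natural
Result = "link present natural"


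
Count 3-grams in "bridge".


Word: "bridge" (length 6)
Number of 3-grams = length - 3 + 1 = 6 - 3 + 1
= 4


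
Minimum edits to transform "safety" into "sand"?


Word 1: "safety" (length 6)
Word 2: "sand" (length 4)
One optimal edit sequence (insert/delete/substitute each cost 1):
  1. keep 's'
  2. keep 'a'
  3. delete 'f'  (+1)
  4. delete 'e'  (+1)
  5. substitute 't' -> 'n'  (+1)
  6. substitute 'y' -> 'd'  (+1)
Total edit operations: 4
Edit distance = 4


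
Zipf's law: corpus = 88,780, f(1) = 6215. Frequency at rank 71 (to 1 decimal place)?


Zipf's law: f(r) = f(1) / r
f(1) = 6215
f(71) = 6215 / 71
= 87.5 occurrences


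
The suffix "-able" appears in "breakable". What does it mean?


Suffix: -able
Example: breakable = break + -able
Meaning = capable of


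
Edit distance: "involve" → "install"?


Word 1: "involve" (length 7)
Word 2: "install" (length 7)
One optimal edit sequence (insert/delete/substitute each cost 1):
  1. keep 'i'
  2. keep 'n'
  3. substitute 'v' -> 's'  (+1)
  4. substitute 'o' -> 't'  (+1)
  5. substitute 'l' -> 'a'  (+1)
  6. substitute 'v' -> 'l'  (+1)
  7. substitute 'e' -> 'l'  (+1)
Total edit operations: 5
Edit distance = 5


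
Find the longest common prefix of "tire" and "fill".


Word 1: "tire"
Word 2: "fill"
Comparing from start:
  Pos 0: 't' != 'f' (stop)
LCP = "" (length 0)


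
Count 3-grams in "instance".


Word: "instance" (length 8)
Number of 3-grams = length - 3 + 1 = 8 - 3 + 1
= 6


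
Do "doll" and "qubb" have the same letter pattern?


Pattern of "doll": [0, 1, 2, 2]
Pattern of "qubb": [0, 1, 2, 2]
Patterns match
Same pattern = Yes


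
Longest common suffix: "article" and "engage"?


Word 1: "article"
Word 2: "engage"
Comparing from end:
  Pos -1: 'e' == 'e'
  Pos -2: 'l' != 'g' (stop)
LCS = "e" (length 1)


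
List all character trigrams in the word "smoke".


Word: "smoke" (length 5)
Number of trigrams = 5 - 3 + 1 = 3
  Position 0: "smo"
  Position 1: "mok"
  Position 2: "oke"
Trigrams = "smo", "mok", "oke"


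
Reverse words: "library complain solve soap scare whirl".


Original: "library complain solve soap scare whirl"
Words (1..n): library | complain | solve | soap | scare | whirl
Reversed (n..1): whirl | scare | soap | solve | complain | library
Result = "whirl scare soap solve complain library"


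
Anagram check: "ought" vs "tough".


Word 1: "ought" → sorted: ghotu
Word 2: "tough" → sorted: ghotu
Same letters? ghotu == ghotu
Anagram = Yes


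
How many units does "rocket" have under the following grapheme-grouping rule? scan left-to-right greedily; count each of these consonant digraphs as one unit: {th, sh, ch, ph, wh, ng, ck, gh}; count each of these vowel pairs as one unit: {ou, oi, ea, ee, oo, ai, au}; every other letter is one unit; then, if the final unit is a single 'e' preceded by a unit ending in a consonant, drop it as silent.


Word: "rocket" (6 letters)
Left-to-right scan:
  1. 'r' (letter)
  2. 'o' (letter)
  3. 'ck' (digraph)
  4. 'e' (letter)
  5. 't' (letter)
Units from scan: 5
Sound units = 5 units


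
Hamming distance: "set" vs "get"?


Comparing character by character (same length = 3):
  Pos 0: 's' vs 'g' !=
  Pos 1: 'e' vs 'e' =
  Pos 2: 't' vs 't' =
Hamming distance = 1


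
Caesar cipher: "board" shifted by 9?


Word: "board"
Shift: 9
Each letter → (letter + shift) mod 26:
  'b' (1) + 9 = 10 → 'k'
  'o' (14) + 9 = 23 → 'x'
  'a' (0) + 9 = 9 → 'j'
  'r' (17) + 9 = 0 → 'a'
  'd' (3) + 9 = 12 → 'm'
Result = "kxjam"


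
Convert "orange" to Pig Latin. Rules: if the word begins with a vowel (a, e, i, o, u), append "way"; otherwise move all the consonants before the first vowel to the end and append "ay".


Word: "orange"
Starts with vowel → add 'way'
Pig Latin = "orangeway"


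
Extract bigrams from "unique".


Word: "unique" (length 6)
Number of bigrams = 6 - 2 + 1 = 5
  Position 0: "un"
  Position 1: "ni"
  Position 2: "iq"
  Position 3: "qu"
  Position 4: "ue"
Bigrams = "un", "ni", "iq", "qu", "ue"


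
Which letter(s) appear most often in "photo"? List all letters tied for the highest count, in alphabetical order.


Word: "photo"
Letter counts:
  'h': 1
  'o': 2
  'p': 1
  't': 1
Maximum count = 2
Most frequent = 'o' (2 times each)


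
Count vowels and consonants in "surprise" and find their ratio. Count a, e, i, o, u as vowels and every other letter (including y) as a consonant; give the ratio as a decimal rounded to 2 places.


Word: "surprise"
Vowels (a,e,i,o,u): 3
Consonants: 5
Ratio = 3/5
= 0.60


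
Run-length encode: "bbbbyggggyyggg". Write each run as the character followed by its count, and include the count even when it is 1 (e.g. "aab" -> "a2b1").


String: "bbbbyggggyyggg"
Scanning for consecutive runs:
  'b' x 4
  'y' x 1
  'g' x 4
  'y' x 2
  'g' x 3
RLE = "b4y1g4y2g3"


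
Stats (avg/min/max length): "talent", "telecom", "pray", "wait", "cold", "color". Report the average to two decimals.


Lengths: "talent"=6, "telecom"=7, "pray"=4, "wait"=4, "cold"=4, "color"=5
Sum = 30, Count = 6
Average = 30/6 = 5.00
= avg=5.00, min=4, max=7


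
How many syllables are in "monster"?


Word: "monster"
Syllable breakdown: mon / ster
Counting: 2 parts
= 2 syllables


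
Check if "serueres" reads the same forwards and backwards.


Word: "serueres"
Reversed: "sereures"
Forward == Backward? serueres != sereures
Palindrome = No


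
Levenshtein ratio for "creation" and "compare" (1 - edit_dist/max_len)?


Word 1: "creation" (length 8)
Word 2: "compare" (length 7)
One optimal edit sequence:
  1. keep 'c'
  2. delete 'r'  (+1)
  3. substitute 'e' -> 'o'  (+1)
  4. substitute 'a' -> 'm'  (+1)
  5. substitute 't' -> 'p'  (+1)
  6. substitute 'i' -> 'a'  (+1)
  7. substitute 'o' -> 'r'  (+1)
  8. substitute 'n' -> 'e'  (+1)
Edit distance = 7
Max length = max(8, 7) = 8
Similarity = 1 - 7/8
= 0.1250


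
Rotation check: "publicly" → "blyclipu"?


Word: "publicly", Candidate: "blyclipu"
Method: check if candidate is substring of word+word
"publiclypublicly" contains "blyclipu"? No
Is rotation = No


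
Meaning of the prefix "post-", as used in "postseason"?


Prefix: post-
As in: postseason -> post- + season
Meaning = after


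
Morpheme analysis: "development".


Word: "development"
Morphemes: develop | -ment
Each morpheme carries meaning
= 2 morphemes


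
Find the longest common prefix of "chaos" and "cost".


Word 1: "chaos"
Word 2: "cost"
Comparing from start:
  Pos 0: 'c' == 'c'
  Pos 1: 'h' != 'o' (stop)
LCP = "c" (length 1)


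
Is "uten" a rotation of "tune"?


Word: "tune", Candidate: "uten"
Method: check if candidate is substring of word+word
"tunetune" contains "uten"? No
Is rotation = No


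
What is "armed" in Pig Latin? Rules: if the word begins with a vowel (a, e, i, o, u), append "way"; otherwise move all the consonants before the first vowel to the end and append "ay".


Word: "armed"
Starts with vowel → add 'way'
Pig Latin = "armedway"


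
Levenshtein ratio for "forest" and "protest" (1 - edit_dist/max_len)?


Word 1: "forest" (length 6)
Word 2: "protest" (length 7)
One optimal edit sequence:
  1. insert 'p'  (+1)
  2. substitute 'f' -> 'r'  (+1)
  3. keep 'o'
  4. substitute 'r' -> 't'  (+1)
  5. keep 'e'
  6. keep 's'
  7. keep 't'
Edit distance = 3
Max length = max(6, 7) = 7
Similarity = 1 - 3/7
= 0.5714


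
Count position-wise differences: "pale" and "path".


Comparing character by character (same length = 4):
  Pos 0: 'p' vs 'p' =
  Pos 1: 'a' vs 'a' =
  Pos 2: 'l' vs 't' !=
  Pos 3: 'e' vs 'h' !=
Hamming distance = 2


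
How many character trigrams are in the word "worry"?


Word: "worry" (length 5)
Number of 3-grams = length - 3 + 1 = 5 - 3 + 1
= 3


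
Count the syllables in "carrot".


Word: "carrot"
Syllable breakdown: car · rot
Counting: 2 parts
= 2 syllables


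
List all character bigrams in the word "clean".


Word: "clean" (length 5)
Number of bigrams = 5 - 2 + 1 = 4
  Position 0: "cl"
  Position 1: "le"
  Position 2: "ea"
  Position 3: "an"
Bigrams = "cl", "le", "ea", "an"


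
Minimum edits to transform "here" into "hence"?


Word 1: "here" (length 4)
Word 2: "hence" (length 5)
One optimal edit sequence (insert/delete/substitute each cost 1):
  1. keep 'h'
  2. keep 'e'
  3. insert 'n'  (+1)
  4. substitute 'r' -> 'c'  (+1)
  5. keep 'e'
Total edit operations: 2
Edit distance = 2


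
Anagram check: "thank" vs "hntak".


Word 1: "thank" → sorted: ahknt
Word 2: "hntak" → sorted: ahknt
Same letters? ahknt == ahknt
Anagram = Yes


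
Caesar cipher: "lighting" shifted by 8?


Word: "lighting"
Shift: 8
Each letter → (letter + shift) mod 26:
  'l' (11) + 8 = 19 → 't'
  'i' (8) + 8 = 16 → 'q'
  'g' (6) + 8 = 14 → 'o'
  'h' (7) + 8 = 15 → 'p'
  't' (19) + 8 = 1 → 'b'
  'i' (8) + 8 = 16 → 'q'
  'n' (13) + 8 = 21 → 'v'
  'g' (6) + 8 = 14 → 'o'
Result = "tqopbqvo"


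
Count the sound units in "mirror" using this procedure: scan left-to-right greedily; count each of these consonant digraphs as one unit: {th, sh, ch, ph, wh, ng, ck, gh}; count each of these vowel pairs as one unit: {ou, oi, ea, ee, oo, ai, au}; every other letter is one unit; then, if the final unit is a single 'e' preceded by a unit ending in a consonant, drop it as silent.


Word: "mirror" (6 letters)
Left-to-right scan:
  (1) 'm' (letter)
  (2) 'i' (letter)
  (3) 'r' (letter)
  (4) 'r' (letter)
  (5) 'o' (letter)
  (6) 'r' (letter)
Units from scan: 6
Sound units = 6 units


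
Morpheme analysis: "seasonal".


Word: "seasonal"
Morphemes: season / -al
Each morpheme carries meaning
= 2 morphemes


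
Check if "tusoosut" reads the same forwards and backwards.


Word: "tusoosut"
Reversed: "tusoosut"
Forward == Backward? tusoosut == tusoosut
Palindrome = Yes


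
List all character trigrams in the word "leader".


Word: "leader" (length 6)
Number of trigrams = 6 - 3 + 1 = 4
  Position 0: "lea"
  Position 1: "ead"
  Position 2: "ade"
  Position 3: "der"
Trigrams = "lea", "ead", "ade", "der"


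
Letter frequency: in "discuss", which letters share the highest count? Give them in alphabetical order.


Word: "discuss"
Letter counts:
  'c': 1
  'd': 1
  'i': 1
  's': 3
  'u': 1
Maximum count = 3
Most frequent = 's' (3 times each)


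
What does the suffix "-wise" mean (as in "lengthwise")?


Suffix: -wise
Example: lengthwise (length + -wise)
Meaning = in the manner of


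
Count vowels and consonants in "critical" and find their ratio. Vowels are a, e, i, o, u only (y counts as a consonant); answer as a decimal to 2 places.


Word: "critical"
Vowels (a,e,i,o,u): 3
Consonants: 5
Ratio = 3/5
= 0.60


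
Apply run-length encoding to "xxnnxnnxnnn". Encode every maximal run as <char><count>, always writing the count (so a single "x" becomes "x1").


String: "xxnnxnnxnnn"
Scanning for consecutive runs:
  'x' x 2
  'n' x 2
  'x' x 1
  'n' x 2
  'x' x 1
  'n' x 3
RLE = "x2n2x1n2x1n3"


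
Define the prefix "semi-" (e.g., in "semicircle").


Prefix: semi-
As in: semicircle -> semi- + circle
Meaning = half


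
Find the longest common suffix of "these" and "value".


Word 1: "these"
Word 2: "value"
Comparing from end:
  Pos -1: 'e' == 'e'
  Pos -2: 's' != 'u' (stop)
LCS = "e" (length 1)


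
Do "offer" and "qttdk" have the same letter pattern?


Pattern of "offer": [0, 1, 1, 2, 3]
Pattern of "qttdk": [0, 1, 1, 2, 3]
Patterns match
Same pattern = Yes


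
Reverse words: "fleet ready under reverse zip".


Original: "fleet ready under reverse zip"
Words (1..n): fleet | ready | under | reverse | zip
Reversed (n..1): zip | reverse | under | ready | fleet
Result = "zip reverse under ready fleet"


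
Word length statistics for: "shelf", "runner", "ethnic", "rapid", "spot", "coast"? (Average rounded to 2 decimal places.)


Lengths: "shelf"=5, "runner"=6, "ethnic"=6, "rapid"=5, "spot"=4, "coast"=5
Sum = 31, Count = 6
Average = 31/6 = 5.17
= avg=5.17, min=4, max=6


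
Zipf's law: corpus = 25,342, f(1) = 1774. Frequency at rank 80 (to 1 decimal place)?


Zipf's law: f(r) = f(1) / r
f(1) = 1774
f(80) = 1774 / 80
= 22.2 occurrences


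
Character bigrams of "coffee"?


Word: "coffee" (length 6)
Number of bigrams = 6 - 2 + 1 = 5
  Position 0: "co"
  Position 1: "of"
  Position 2: "ff"
  Position 3: "fe"
  Position 4: "ee"
Bigrams = "co", "of", "ff", "fe", "ee"


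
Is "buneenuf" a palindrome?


Word: "buneenuf"
Reversed: "funeenub"
Forward == Backward? buneenuf != funeenub
Palindrome = No


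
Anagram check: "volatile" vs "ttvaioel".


Word 1: "volatile" → sorted: aeillotv
Word 2: "ttvaioel" → sorted: aeilottv
Same letters? aeillotv != aeilottv
Anagram = No


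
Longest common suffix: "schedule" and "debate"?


Word 1: "schedule"
Word 2: "debate"
Comparing from end:
  Pos -1: 'e' == 'e'
  Pos -2: 'l' != 't' (stop)
LCS = "e" (length 1)


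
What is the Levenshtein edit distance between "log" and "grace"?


Word 1: "log" (length 3)
Word 2: "grace" (length 5)
One optimal edit sequence (insert/delete/substitute each cost 1):
  1. insert 'g'  (+1)
  2. insert 'r'  (+1)
  3. substitute 'l' -> 'a'  (+1)
  4. substitute 'o' -> 'c'  (+1)
  5. substitute 'g' -> 'e'  (+1)
Total edit operations: 5
Edit distance = 5


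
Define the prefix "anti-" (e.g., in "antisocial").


Prefix: anti-
Example: antisocial (anti- + social)
Meaning = against


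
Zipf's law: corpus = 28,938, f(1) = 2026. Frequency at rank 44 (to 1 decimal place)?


Zipf's law: f(r) = f(1) / r
f(1) = 2026
f(44) = 2026 / 44
= 46.0 occurrences


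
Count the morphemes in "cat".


Word: "cat"
Morphemes: cat
Each morpheme carries meaning
= 1 morpheme


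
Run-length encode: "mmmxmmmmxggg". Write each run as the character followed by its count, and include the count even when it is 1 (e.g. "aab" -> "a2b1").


String: "mmmxmmmmxggg"
Scanning for consecutive runs:
  'm' x 3
  'x' x 1
  'm' x 4
  'x' x 1
  'g' x 3
RLE = "m3x1m4x1g3"


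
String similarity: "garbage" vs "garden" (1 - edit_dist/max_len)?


Word 1: "garbage" (length 7)
Word 2: "garden" (length 6)
One optimal edit sequence:
  1. keep 'g'
  2. keep 'a'
  3. keep 'r'
  4. delete 'b'  (+1)
  5. substitute 'a' -> 'd'  (+1)
  6. substitute 'g' -> 'e'  (+1)
  7. substitute 'e' -> 'n'  (+1)
Edit distance = 4
Max length = max(7, 6) = 7
Similarity = 1 - 4/7
= 0.4286


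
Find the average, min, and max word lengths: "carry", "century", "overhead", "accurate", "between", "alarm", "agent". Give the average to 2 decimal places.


Lengths: "carry"=5, "century"=7, "overhead"=8, "accurate"=8, "between"=7, "alarm"=5, "agent"=5
Sum = 45, Count = 7
Average = 45/7 = 6.43
= avg=6.43, min=5, max=8


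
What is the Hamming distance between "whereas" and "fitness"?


Comparing character by character (same length = 7):
  Pos 0: 'w' vs 'f' !=
  Pos 1: 'h' vs 'i' !=
  Pos 2: 'e' vs 't' !=
  Pos 3: 'r' vs 'n' !=
  Pos 4: 'e' vs 'e' =
  Pos 5: 'a' vs 's' !=
  Pos 6: 's' vs 's' =
Hamming distance = 5
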